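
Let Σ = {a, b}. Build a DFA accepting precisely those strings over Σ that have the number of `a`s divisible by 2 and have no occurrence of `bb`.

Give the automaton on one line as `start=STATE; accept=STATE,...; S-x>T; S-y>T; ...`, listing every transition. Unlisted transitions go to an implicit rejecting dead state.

Run two small machines in parallel and take their product. One (2 states) tracks the count of `a`s modulo 2; the other (3 states) tracks partial matches of the forbidden pattern `bb`. Each combined state is a pair, one component from each; accept when both components accept. Equivalent product states are then merged.
        a   b  
>* q0   q1  q2 
   q1   q0  q3 
 * q2   q1  q4 
   q3   q0  q4 
   q4   q4  q4 
(> = start, * = accepting)

start=q0; accept=q0,q2; q0-a>q1; q0-b>q2; q1-a>q0; q1-b>q3; q2-a>q1; q2-b>q4; q3-a>q0; q3-b>q4; q4-a>q4; q4-b>q4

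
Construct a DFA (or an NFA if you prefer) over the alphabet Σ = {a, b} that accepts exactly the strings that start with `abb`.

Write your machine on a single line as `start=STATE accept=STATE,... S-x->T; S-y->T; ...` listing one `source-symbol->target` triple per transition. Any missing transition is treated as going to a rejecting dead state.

Check the first 3 symbols one by one: q0 through q2 record how many have matched `abb` so far; any wrong symbol goes to the dead state q4. After all 3 match we enter the accepting sink q3.
A 5-state machine:
        a   b  
>  q0   q1  q4 
   q1   q4  q2 
   q2   q4  q3 
 * q3   q3  q3 
   q4   q4  q4 
(> = start, * = accepting)

start=q0; accept=q3; q0-a->q1; q0-b->q4; q1-a->q4; q1-b->q2; q2-a->q4; q2-b->q3; q3-a->q3; q3-b->q3; q4-a->q4; q4-b->q4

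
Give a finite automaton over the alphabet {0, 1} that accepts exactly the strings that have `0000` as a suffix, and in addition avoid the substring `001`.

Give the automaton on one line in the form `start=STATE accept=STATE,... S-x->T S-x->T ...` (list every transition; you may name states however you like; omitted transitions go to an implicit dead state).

Build one automaton per condition and run them in lockstep. The first has 5 states tracking how much of the suffix `0000` has currently been matched; the second has 4 states tracking partial matches of the forbidden pattern `001`. A product state is a pair (one from each), accepting exactly when both do. After merging equivalent states the machine shrinks.
A 6-state machine:
        0   1  
>  S0   S1  S0 
   S1   S2  S0 
   S2   S3  S4 
   S3   S5  S4 
   S4   S4  S4 
 * S5   S5  S4 
(> = start, * = accepting)

start=S0 accept=S5 S0-0->S1 S0-1->S0 S1-0->S2 S1-1->S0 S2-0->S3 S2-1->S4 S3-0->S5 S3-1->S4 S4-0->S4 S4-1->S4 S5-0->S5 S5-1->S4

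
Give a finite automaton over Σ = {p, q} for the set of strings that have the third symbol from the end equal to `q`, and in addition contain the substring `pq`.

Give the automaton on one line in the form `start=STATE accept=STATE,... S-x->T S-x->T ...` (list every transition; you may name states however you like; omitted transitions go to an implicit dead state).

start=s0 accept=s12,s15,s16,s17 s0-p->s1 s0-q->s2 s1-p->s3 s1-q->s4 s2-p->s5 s2-q->s6 s3-p->s7 s3-q->s8 s4-p->s9 s4-q->s10 s5-p->s11 s5-q->s12 s6-p->s13 s6-q->s14 s7-p->s7 s7-q->s8 s8-p->s9 s8-q->s10 s9-p->s15 s9-q->s12 s10-p->s16 s10-q->s17 s11-p->s7 s11-q->s8 s12-p->s9 s12-q->s10 s13-p->s11 s13-q->s12 s14-p->s13 s14-q->s14 s15-p->s18 s15-q->s8 s16-p->s15 s16-q->s12 s17-p->s16 s17-q->s17 s18-p->s18 s18-q->s8

Build one automaton per condition and run them in lockstep. The first has 15 states tracking the last 3 symbols read; the second has 3 states tracking whether and how much of `pq` has been seen. A product state is a pair (one from each), accepting exactly when both do.
A 19-state machine:
          p    q  
>  s0     s1   s2 
   s1     s3   s4 
   s2     s5   s6 
   s3     s7   s8 
   s4     s9  s10 
   s5    s11  s12 
   s6    s13  s14 
   s7     s7   s8 
   s8     s9  s10 
   s9    s15  s12 
   s10   s16  s17 
   s11    s7   s8 
 * s12    s9  s10 
   s13   s11  s12 
   s14   s13  s14 
 * s15   s18   s8 
 * s16   s15  s12 
 * s17   s16  s17 
   s18   s18   s8 
(> = start, * = accepting)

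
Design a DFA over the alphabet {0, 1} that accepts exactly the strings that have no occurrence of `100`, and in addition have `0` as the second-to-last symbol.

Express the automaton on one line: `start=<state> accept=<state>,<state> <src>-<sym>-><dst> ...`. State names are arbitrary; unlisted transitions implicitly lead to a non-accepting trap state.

start=S0 accept=S3,S4 S0-0->S1 S0-1->S2 S1-0->S3 S1-1->S4 S2-0->S5 S2-1->S2 S3-0->S3 S3-1->S4 S4-0->S5 S4-1->S2 S5-0->S6 S5-1->S4 S6-0->S6 S6-1->S6

Run two small machines in parallel and take their product. The first has 4 states tracking partial matches of the forbidden pattern `100`; the second has 7 states tracking the last 2 symbols read. A product state is a pair (one from each), accepting exactly when both do. Minimizing collapses redundant product states.
With 7 states:
        0   1  
>  S0   S1  S2 
   S1   S3  S4 
   S2   S5  S2 
 * S3   S3  S4 
 * S4   S5  S2 
   S5   S6  S4 
   S6   S6  S6 
(> = start, * = accepting)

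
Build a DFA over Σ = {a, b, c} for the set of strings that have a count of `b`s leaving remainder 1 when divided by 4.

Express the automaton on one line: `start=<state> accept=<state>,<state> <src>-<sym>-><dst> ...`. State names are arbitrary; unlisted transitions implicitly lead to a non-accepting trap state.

start=q0 accept=q1 q0-a->q0 q0-b->q1 q0-c->q0 q1-a->q1 q1-b->q2 q1-c->q1 q2-a->q2 q2-b->q3 q2-c->q2 q3-a->q3 q3-b->q0 q3-c->q3

The only thing that matters is how many `b`s have appeared, reduced mod 4. Use one state per residue: q0 for 0, …, q3 for 3. Reading `b` moves to the next residue; anything else stays put. q1 is accepting.
A 4-state machine:
        a   b   c  
>  q0   q0  q1  q0 
 * q1   q1  q2  q1 
   q2   q2  q3  q2 
   q3   q3  q0  q3 
(> = start, * = accepting)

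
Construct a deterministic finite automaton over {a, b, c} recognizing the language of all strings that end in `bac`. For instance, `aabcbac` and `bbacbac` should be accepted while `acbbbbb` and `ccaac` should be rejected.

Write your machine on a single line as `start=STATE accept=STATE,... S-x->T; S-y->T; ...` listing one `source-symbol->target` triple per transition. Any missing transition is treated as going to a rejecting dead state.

Let each state record the length of the longest suffix of the input read so far that is also a prefix of `bac`. q1 means the last symbol is `b`; q2 means the last 2 symbols are `ba`; q3 means the last 3 symbols are `bac`. Accept only at q3, where the string currently ends in `bac`.
With 4 states:
        a   b   c  
>  q0   q0  q1  q0 
   q1   q2  q1  q0 
   q2   q0  q1  q3 
 * q3   q0  q1  q0 
(> = start, * = accepting)

start=q0; accept=q3; q0-a->q0; q0-b->q1; q0-c->q0; q1-a->q2; q1-b->q1; q1-c->q0; q2-a->q0; q2-b->q1; q2-c->q3; q3-a->q0; q3-b->q1; q3-c->q0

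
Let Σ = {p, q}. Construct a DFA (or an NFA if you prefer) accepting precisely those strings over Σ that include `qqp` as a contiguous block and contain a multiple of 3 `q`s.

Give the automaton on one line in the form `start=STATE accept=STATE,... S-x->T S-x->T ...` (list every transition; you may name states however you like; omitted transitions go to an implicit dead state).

start=s0 accept=s8 s0-p->s0 s0-q->s1 s1-p->s2 s1-q->s3 s2-p->s2 s2-q->s4 s3-p->s5 s3-q->s6 s4-p->s7 s4-q->s6 s5-p->s5 s5-q->s8 s6-p->s8 s6-q->s9 s7-p->s7 s7-q->s10 s8-p->s8 s8-q->s11 s9-p->s11 s9-q->s3 s10-p->s0 s10-q->s9 s11-p->s11 s11-q->s5

Run two small machines in parallel and take their product. One (4 states) tracks whether and how much of `qqp` has been seen; the other (3 states) tracks the count of `q`s modulo 3. Each combined state is a pair, one component from each; accept when both components accept.
A 12-state machine:
          p    q  
>  s0     s0   s1 
   s1     s2   s3 
   s2     s2   s4 
   s3     s5   s6 
   s4     s7   s6 
   s5     s5   s8 
   s6     s8   s9 
   s7     s7  s10 
 * s8     s8  s11 
   s9    s11   s3 
   s10    s0   s9 
   s11   s11   s5 
(> = start, * = accepting)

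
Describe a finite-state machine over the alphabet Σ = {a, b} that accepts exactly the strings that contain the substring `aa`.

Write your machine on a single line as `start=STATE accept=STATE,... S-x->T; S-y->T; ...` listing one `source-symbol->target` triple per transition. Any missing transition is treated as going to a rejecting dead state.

start=S0; accept=S2; S0-a->S1; S0-b->S0; S1-a->S2; S1-b->S0; S2-a->S2; S2-b->S2

States S0..S1 record the length of the longest prefix of `aa` that matches the current input suffix. Reaching S2 means `aa` has been seen, and we stay there forever. Accept from S2.
With 3 states:
        a   b  
>  S0   S1  S0 
   S1   S2  S0 
 * S2   S2  S2 
(> = start, * = accepting)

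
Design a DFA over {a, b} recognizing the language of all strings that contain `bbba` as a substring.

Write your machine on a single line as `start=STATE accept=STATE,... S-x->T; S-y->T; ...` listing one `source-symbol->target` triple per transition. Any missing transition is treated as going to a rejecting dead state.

Track how much of `bbba` has been matched so far: state S0 is no progress, S4 is the absorbing accept state reached once `bbba` has occurred. Intermediate states record partial matches; on a mismatch, fall back to the longest reusable overlap.
A 5-state machine:
        a   b  
>  S0   S0  S1 
   S1   S0  S2 
   S2   S0  S3 
   S3   S4  S3 
 * S4   S4  S4 
(> = start, * = accepting)

start=S0; accept=S4; S0-a->S0; S0-b->S1; S1-a->S0; S1-b->S2; S2-a->S0; S2-b->S3; S3-a->S4; S3-b->S3; S4-a->S4; S4-b->S4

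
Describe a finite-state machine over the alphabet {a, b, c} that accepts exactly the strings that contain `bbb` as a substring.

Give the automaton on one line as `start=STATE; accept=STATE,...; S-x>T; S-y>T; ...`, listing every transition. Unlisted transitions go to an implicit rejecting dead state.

States s0..s2 record the length of the longest prefix of `bbb` that matches the current input suffix. Reaching s3 means `bbb` has been seen, and we stay there forever. Accept from s3.
With 4 states:
        a   b   c  
>  s0   s0  s1  s0 
   s1   s0  s2  s0 
   s2   s0  s3  s0 
 * s3   s3  s3  s3 
(> = start, * = accepting)

start=s0; accept=s3; s0-a>s0; s0-b>s1; s0-c>s0; s1-a>s0; s1-b>s2; s1-c>s0; s2-a>s0; s2-b>s3; s2-c>s0; s3-a>s3; s3-b>s3; s3-c>s3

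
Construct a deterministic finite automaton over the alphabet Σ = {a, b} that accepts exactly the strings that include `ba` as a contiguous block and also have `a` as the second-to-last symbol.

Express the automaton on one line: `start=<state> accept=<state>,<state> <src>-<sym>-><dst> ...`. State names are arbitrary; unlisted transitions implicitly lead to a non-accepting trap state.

Build one automaton per condition and run them in lockstep. The first has 3 states tracking whether and how much of `ba` has been seen; the second has 7 states tracking the last 2 symbols read. A product state is a pair (one from each), accepting exactly when both do.
A 10-state machine:
        a   b  
>  S0   S1  S2 
   S1   S3  S4 
   S2   S5  S6 
   S3   S3  S4 
   S4   S5  S6 
   S5   S7  S8 
   S6   S5  S6 
 * S7   S7  S8 
 * S8   S5  S9 
   S9   S5  S9 
(> = start, * = accepting)

start=S0 accept=S7,S8 S0-a->S1 S0-b->S2 S1-a->S3 S1-b->S4 S2-a->S5 S2-b->S6 S3-a->S3 S3-b->S4 S4-a->S5 S4-b->S6 S5-a->S7 S5-b->S8 S6-a->S5 S6-b->S6 S7-a->S7 S7-b->S8 S8-a->S5 S8-b->S9 S9-a->S5 S9-b->S9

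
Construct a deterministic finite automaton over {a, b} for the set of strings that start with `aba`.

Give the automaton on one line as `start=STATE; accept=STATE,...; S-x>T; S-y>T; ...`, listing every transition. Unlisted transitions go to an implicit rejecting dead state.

Walk along `aba` while the input agrees: from s0 take `a` to s1, and so on. Any deviation drops to the rejecting sink s4. Once s3 is reached the prefix is confirmed and every continuation is accepted.
        a   b  
>  s0   s1  s4 
   s1   s4  s2 
   s2   s3  s4 
 * s3   s3  s3 
   s4   s4  s4 
(> = start, * = accepting)

start=s0; accept=s3; s0-a>s1; s0-b>s4; s1-a>s4; s1-b>s2; s2-a>s3; s2-b>s4; s3-a>s3; s3-b>s3; s4-a>s4; s4-b>s4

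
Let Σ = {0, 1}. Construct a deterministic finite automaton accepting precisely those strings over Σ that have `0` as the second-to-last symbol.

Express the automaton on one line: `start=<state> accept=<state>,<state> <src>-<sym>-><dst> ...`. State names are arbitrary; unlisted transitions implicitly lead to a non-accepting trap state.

Because acceptance depends on a position counted from the end, the machine has to buffer the most recent 2 symbols. Make each state the string of the last up-to-2 symbols read; on input `x` shift the window left and append `x`. Accept when the buffered window has length 2 and begins with `0`.
7 states suffice.
        0   1  
>  s0   s1  s2 
   s1   s3  s4 
   s2   s5  s6 
 * s3   s3  s4 
 * s4   s5  s6 
   s5   s3  s4 
   s6   s5  s6 
(> = start, * = accepting)

start=s0 accept=s3,s4 s0-0->s1 s0-1->s2 s1-0->s3 s1-1->s4 s2-0->s5 s2-1->s6 s3-0->s3 s3-1->s4 s4-0->s5 s4-1->s6 s5-0->s3 s5-1->s4 s6-0->s5 s6-1->s6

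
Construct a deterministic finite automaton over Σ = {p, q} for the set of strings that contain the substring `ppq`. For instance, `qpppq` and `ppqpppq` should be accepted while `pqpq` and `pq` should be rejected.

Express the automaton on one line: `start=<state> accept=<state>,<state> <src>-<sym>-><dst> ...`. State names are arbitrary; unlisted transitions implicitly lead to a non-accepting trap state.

States S0..S2 record the length of the longest prefix of `ppq` that matches the current input suffix. Reaching S3 means `ppq` has been seen, and we stay there forever. Accept from S3.
With 4 states:
        p   q  
>  S0   S1  S0 
   S1   S2  S0 
   S2   S2  S3 
 * S3   S3  S3 
(> = start, * = accepting)

start=S0 accept=S3 S0-p->S1 S0-q->S0 S1-p->S2 S1-q->S0 S2-p->S2 S2-q->S3 S3-p->S3 S3-q->S3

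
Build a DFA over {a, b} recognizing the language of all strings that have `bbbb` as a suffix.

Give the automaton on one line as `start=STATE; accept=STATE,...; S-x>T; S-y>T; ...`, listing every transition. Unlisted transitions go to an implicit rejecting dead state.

start=s0; accept=s4; s0-a>s0; s0-b>s1; s1-a>s0; s1-b>s2; s2-a>s0; s2-b>s3; s3-a>s0; s3-b>s4; s4-a>s0; s4-b>s4

Let each state record the length of the longest suffix of the input read so far that is also a prefix of `bbbb`. s1 means the last symbol is `b`; s2 means the last 2 symbols are `bb`; s3 means the last 3 symbols are `bbb`; s4 means the last 4 symbols are `bbbb`. Accept only at s4, where the string currently ends in `bbbb`.
With 5 states:
        a   b  
>  s0   s0  s1 
   s1   s0  s2 
   s2   s0  s3 
   s3   s0  s4 
 * s4   s0  s4 
(> = start, * = accepting)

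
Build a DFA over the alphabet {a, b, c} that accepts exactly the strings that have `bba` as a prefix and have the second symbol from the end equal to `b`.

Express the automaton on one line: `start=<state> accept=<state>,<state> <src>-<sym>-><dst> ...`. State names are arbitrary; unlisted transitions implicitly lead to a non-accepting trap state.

start=s0 accept=s4,s7 s0-a->s1 s0-b->s2 s0-c->s1 s1-a->s1 s1-b->s1 s1-c->s1 s2-a->s1 s2-b->s3 s2-c->s1 s3-a->s4 s3-b->s1 s3-c->s1 s4-a->s5 s4-b->s6 s4-c->s5 s5-a->s5 s5-b->s6 s5-c->s5 s6-a->s4 s6-b->s7 s6-c->s4 s7-a->s4 s7-b->s7 s7-c->s4

Run two small machines in parallel and take their product. The first has 5 states tracking whether the input so far still matches the prefix `bba`; the second has 13 states tracking the last 2 symbols read. A product state is a pair (one from each), accepting exactly when both do. Equivalent product states are then merged.
        a   b   c  
>  s0   s1  s2  s1 
   s1   s1  s1  s1 
   s2   s1  s3  s1 
   s3   s4  s1  s1 
 * s4   s5  s6  s5 
   s5   s5  s6  s5 
   s6   s4  s7  s4 
 * s7   s4  s7  s4 
(> = start, * = accepting)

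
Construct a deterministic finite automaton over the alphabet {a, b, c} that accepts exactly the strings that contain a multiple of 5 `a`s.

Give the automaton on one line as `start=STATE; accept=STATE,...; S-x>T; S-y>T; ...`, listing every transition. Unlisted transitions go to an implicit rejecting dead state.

start=q0; accept=q0; q0-a>q1; q0-b>q0; q0-c>q0; q1-a>q2; q1-b>q1; q1-c>q1; q2-a>q3; q2-b>q2; q2-c>q2; q3-a>q4; q3-b>q3; q3-c>q3; q4-a>q0; q4-b>q4; q4-c>q4

The only thing that matters is how many `a`s have appeared, reduced mod 5. Use one state per residue: q0 for 0, …, q4 for 4. Reading `a` moves to the next residue; anything else stays put. q0 is accepting.
A 5-state machine:
        a   b   c  
>* q0   q1  q0  q0 
   q1   q2  q1  q1 
   q2   q3  q2  q2 
   q3   q4  q3  q3 
   q4   q0  q4  q4 
(> = start, * = accepting)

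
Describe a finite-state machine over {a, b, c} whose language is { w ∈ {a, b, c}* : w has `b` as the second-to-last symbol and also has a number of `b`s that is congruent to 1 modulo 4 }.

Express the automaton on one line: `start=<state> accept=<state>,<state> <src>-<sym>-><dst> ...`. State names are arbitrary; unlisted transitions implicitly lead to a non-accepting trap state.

start=s0 accept=s2,s7 s0-a->s0 s0-b->s1 s0-c->s0 s1-a->s2 s1-b->s3 s1-c->s2 s2-a->s4 s2-b->s3 s2-c->s4 s3-a->s3 s3-b->s5 s3-c->s3 s4-a->s4 s4-b->s3 s4-c->s4 s5-a->s5 s5-b->s6 s5-c->s5 s6-a->s0 s6-b->s7 s6-c->s0 s7-a->s2 s7-b->s3 s7-c->s2

Build one automaton per condition and run them in lockstep. One (13 states) tracks the last 2 symbols read; the other (4 states) tracks the count of `b`s modulo 4. Each combined state is a pair, one component from each; accept when both components accept. Minimizing collapses redundant product states.
With 8 states:
        a   b   c  
>  s0   s0  s1  s0 
   s1   s2  s3  s2 
 * s2   s4  s3  s4 
   s3   s3  s5  s3 
   s4   s4  s3  s4 
   s5   s5  s6  s5 
   s6   s0  s7  s0 
 * s7   s2  s3  s2 
(> = start, * = accepting)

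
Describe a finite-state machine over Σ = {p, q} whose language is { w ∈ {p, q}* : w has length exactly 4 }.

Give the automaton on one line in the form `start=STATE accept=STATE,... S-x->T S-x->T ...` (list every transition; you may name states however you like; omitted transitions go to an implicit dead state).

We only need to distinguish lengths 0, 1, …, 4, and '>4'. Chain A → B → C → D → E → F on every symbol, with F looping. Accepting states: {E}.
A 6-state machine:
       p  q 
>  A   B  B 
   B   C  C 
   C   D  D 
   D   E  E 
 * E   F  F 
   F   F  F 
(> = start, * = accepting)

start=A accept=E A-p->B A-q->B B-p->C B-q->C C-p->D C-q->D D-p->E D-q->E E-p->F E-q->F F-p->F F-q->F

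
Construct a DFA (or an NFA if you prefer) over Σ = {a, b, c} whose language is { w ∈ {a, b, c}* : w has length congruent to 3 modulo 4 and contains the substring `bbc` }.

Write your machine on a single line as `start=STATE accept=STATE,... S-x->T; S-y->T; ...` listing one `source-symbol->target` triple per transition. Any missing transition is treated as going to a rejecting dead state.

Run two small machines in parallel and take their product. The first has 4 states tracking the input length modulo 4; the second has 4 states tracking whether and how much of `bbc` has been seen. A product state is a pair (one from each), accepting exactly when both do.
          a    b    c  
>  s0     s1   s2   s1 
   s1     s3   s4   s3 
   s2     s3   s5   s3 
   s3     s6   s7   s6 
   s4     s6   s8   s6 
   s5     s6   s8   s9 
   s6     s0  s10   s0 
   s7     s0  s11   s0 
   s8     s0  s11  s12 
 * s9    s12  s12  s12 
   s10    s1  s13   s1 
   s11    s1  s13  s14 
   s12   s14  s14  s14 
   s13    s3   s5  s15 
   s14   s15  s15  s15 
   s15    s9   s9   s9 
(> = start, * = accepting)

start=s0; accept=s9; s0-a->s1; s0-b->s2; s0-c->s1; s1-a->s3; s1-b->s4; s1-c->s3; s2-a->s3; s2-b->s5; s2-c->s3; s3-a->s6; s3-b->s7; s3-c->s6; s4-a->s6; s4-b->s8; s4-c->s6; s5-a->s6; s5-b->s8; s5-c->s9; s6-a->s0; s6-b->s10; s6-c->s0; s7-a->s0; s7-b->s11; s7-c->s0; s8-a->s0; s8-b->s11; s8-c->s12; s9-a->s12; s9-b->s12; s9-c->s12; s10-a->s1; s10-b->s13; s10-c->s1; s11-a->s1; s11-b->s13; s11-c->s14; s12-a->s14; s12-b->s14; s12-c->s14; s13-a->s3; s13-b->s5; s13-c->s15; s14-a->s15; s14-b->s15; s14-c->s15; s15-a->s9; s15-b->s9; s15-c->s9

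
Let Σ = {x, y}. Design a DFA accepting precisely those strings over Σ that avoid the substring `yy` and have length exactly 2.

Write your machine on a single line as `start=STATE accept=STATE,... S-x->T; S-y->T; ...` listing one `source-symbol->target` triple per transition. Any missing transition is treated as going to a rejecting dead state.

start=S0; accept=S3,S4; S0-x->S1; S0-y->S2; S1-x->S3; S1-y->S4; S2-x->S3; S2-y->S5; S3-x->S6; S3-y->S7; S4-x->S6; S4-y->S8; S5-x->S8; S5-y->S8; S6-x->S6; S6-y->S7; S7-x->S6; S7-y->S8; S8-x->S8; S8-y->S8

Handle the two conditions separately and then intersect. The first has 3 states tracking partial matches of the forbidden pattern `yy`; the second has 4 states tracking the input length, saturating at 3. A product state is a pair (one from each), accepting exactly when both do.
With 9 states:
        x   y  
>  S0   S1  S2 
   S1   S3  S4 
   S2   S3  S5 
 * S3   S6  S7 
 * S4   S6  S8 
   S5   S8  S8 
   S6   S6  S7 
   S7   S6  S8 
   S8   S8  S8 
(> = start, * = accepting)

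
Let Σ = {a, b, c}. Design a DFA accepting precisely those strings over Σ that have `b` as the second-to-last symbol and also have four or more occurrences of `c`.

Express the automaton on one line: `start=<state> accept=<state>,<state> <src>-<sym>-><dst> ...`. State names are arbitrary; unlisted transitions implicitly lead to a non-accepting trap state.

Build one automaton per condition and run them in lockstep. The first has 13 states tracking the last 2 symbols read; the second has 6 states tracking the count of `c`s, saturating at 5. A product state is a pair (one from each), accepting exactly when both do. Minimizing collapses redundant product states.
With 9 states:
        a   b   c  
>  q0   q0  q0  q1 
   q1   q1  q1  q2 
   q2   q2  q2  q3 
   q3   q3  q4  q5 
   q4   q3  q4  q6 
   q5   q5  q7  q5 
 * q6   q5  q7  q5 
   q7   q6  q8  q6 
 * q8   q6  q8  q6 
(> = start, * = accepting)

start=q0 accept=q6,q8 q0-a->q0 q0-b->q0 q0-c->q1 q1-a->q1 q1-b->q1 q1-c->q2 q2-a->q2 q2-b->q2 q2-c->q3 q3-a->q3 q3-b->q4 q3-c->q5 q4-a->q3 q4-b->q4 q4-c->q6 q5-a->q5 q5-b->q7 q5-c->q5 q6-a->q5 q6-b->q7 q6-c->q5 q7-a->q6 q7-b->q8 q7-c->q6 q8-a->q6 q8-b->q8 q8-c->q6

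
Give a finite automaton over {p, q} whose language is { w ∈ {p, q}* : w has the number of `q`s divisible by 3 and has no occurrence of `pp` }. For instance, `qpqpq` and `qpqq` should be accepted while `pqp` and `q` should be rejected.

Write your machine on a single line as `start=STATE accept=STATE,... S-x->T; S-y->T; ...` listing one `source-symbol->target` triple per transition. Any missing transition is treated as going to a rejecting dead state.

start=s0; accept=s0,s1; s0-p->s1; s0-q->s2; s1-p->s3; s1-q->s2; s2-p->s4; s2-q->s5; s3-p->s3; s3-q->s3; s4-p->s3; s4-q->s5; s5-p->s6; s5-q->s0; s6-p->s3; s6-q->s0

Handle the two conditions separately and then intersect. The first has 3 states tracking the count of `q`s modulo 3; the second has 3 states tracking partial matches of the forbidden pattern `pp`. A product state is a pair (one from each), accepting exactly when both do. After merging equivalent states the machine shrinks.
With 7 states:
        p   q  
>* s0   s1  s2 
 * s1   s3  s2 
   s2   s4  s5 
   s3   s3  s3 
   s4   s3  s5 
   s5   s6  s0 
   s6   s3  s0 
(> = start, * = accepting)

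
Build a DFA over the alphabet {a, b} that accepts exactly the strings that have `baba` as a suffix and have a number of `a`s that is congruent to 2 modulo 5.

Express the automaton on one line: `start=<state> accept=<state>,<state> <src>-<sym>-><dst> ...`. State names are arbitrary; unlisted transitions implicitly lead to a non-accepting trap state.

start=S0 accept=S8 S0-a->S1 S0-b->S2 S1-a->S3 S1-b->S1 S2-a->S4 S2-b->S2 S3-a->S5 S3-b->S3 S4-a->S3 S4-b->S6 S5-a->S7 S5-b->S5 S6-a->S8 S6-b->S1 S7-a->S0 S7-b->S7 S8-a->S5 S8-b->S3

Run two small machines in parallel and take their product. One (5 states) tracks how much of the suffix `baba` has currently been matched; the other (5 states) tracks the count of `a`s modulo 5. Each combined state is a pair, one component from each; accept when both components accept. Minimizing collapses redundant product states.
With 9 states:
        a   b  
>  S0   S1  S2 
   S1   S3  S1 
   S2   S4  S2 
   S3   S5  S3 
   S4   S3  S6 
   S5   S7  S5 
   S6   S8  S1 
   S7   S0  S7 
 * S8   S5  S3 
(> = start, * = accepting)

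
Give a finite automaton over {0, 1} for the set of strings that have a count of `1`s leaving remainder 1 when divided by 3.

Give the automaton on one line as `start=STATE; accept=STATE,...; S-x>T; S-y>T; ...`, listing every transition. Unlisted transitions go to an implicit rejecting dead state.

start=q0; accept=q1; q0-0>q0; q0-1>q1; q1-0>q1; q1-1>q2; q2-0>q2; q2-1>q0

The only thing that matters is how many `1`s have appeared, reduced mod 3. Use one state per residue: q0 for 0, …, q2 for 2. Reading `1` moves to the next residue; anything else stays put. q1 is accepting.
A 3-state machine:
        0   1  
>  q0   q0  q1 
 * q1   q1  q2 
   q2   q2  q0 
(> = start, * = accepting)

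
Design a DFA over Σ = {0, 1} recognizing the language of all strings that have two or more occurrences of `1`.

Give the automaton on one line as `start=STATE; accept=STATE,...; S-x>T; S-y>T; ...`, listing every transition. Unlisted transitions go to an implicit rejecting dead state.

Count `1`s, saturating at 3: states q0 through q2 mean 0 through 2 `1`s seen; q3 means more than 2. Each `1` increments (capped at q3); other symbols loop. Accept from {q2, q3}.
A 4-state machine:
        0   1  
>  q0   q0  q1 
   q1   q1  q2 
 * q2   q2  q3 
 * q3   q3  q3 
(> = start, * = accepting)

start=q0; accept=q2,q3; q0-0>q0; q0-1>q1; q1-0>q1; q1-1>q2; q2-0>q2; q2-1>q3; q3-0>q3; q3-1>q3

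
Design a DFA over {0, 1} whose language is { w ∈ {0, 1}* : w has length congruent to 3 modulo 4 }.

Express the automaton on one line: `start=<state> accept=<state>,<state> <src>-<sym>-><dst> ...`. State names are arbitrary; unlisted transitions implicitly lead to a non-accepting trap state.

Count input length modulo 4: every symbol advances one step around the cycle S0 → S1 → S2 → S3 → S0. Accept at S3.
        0   1  
>  S0   S1  S1 
   S1   S2  S2 
   S2   S3  S3 
 * S3   S0  S0 
(> = start, * = accepting)

start=S0 accept=S3 S0-0->S1 S0-1->S1 S1-0->S2 S1-1->S2 S2-0->S3 S2-1->S3 S3-0->S0 S3-1->S0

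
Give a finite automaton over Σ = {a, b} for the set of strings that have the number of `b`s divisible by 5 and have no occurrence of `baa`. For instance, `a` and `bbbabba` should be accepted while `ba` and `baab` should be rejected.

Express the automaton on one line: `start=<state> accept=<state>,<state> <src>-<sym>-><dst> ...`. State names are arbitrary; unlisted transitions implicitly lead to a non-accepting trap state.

Run two small machines in parallel and take their product. The first has 5 states tracking the count of `b`s modulo 5; the second has 4 states tracking partial matches of the forbidden pattern `baa`. A product state is a pair (one from each), accepting exactly when both do.
With 16 states:
          a    b  
>* q0     q0   q1 
   q1     q2   q3 
   q2     q4   q3 
   q3     q5   q6 
   q4     q4   q7 
   q5     q7   q6 
   q6     q8   q9 
   q7     q7  q10 
   q8    q10   q9 
   q9    q11  q12 
   q10   q10  q13 
   q11   q13  q12 
 * q12   q14   q1 
   q13   q13  q15 
 * q14   q15   q1 
   q15   q15   q4 
(> = start, * = accepting)

start=q0 accept=q0,q12,q14 q0-a->q0 q0-b->q1 q1-a->q2 q1-b->q3 q2-a->q4 q2-b->q3 q3-a->q5 q3-b->q6 q4-a->q4 q4-b->q7 q5-a->q7 q5-b->q6 q6-a->q8 q6-b->q9 q7-a->q7 q7-b->q10 q8-a->q10 q8-b->q9 q9-a->q11 q9-b->q12 q10-a->q10 q10-b->q13 q11-a->q13 q11-b->q12 q12-a->q14 q12-b->q1 q13-a->q13 q13-b->q15 q14-a->q15 q14-b->q1 q15-a->q15 q15-b->q4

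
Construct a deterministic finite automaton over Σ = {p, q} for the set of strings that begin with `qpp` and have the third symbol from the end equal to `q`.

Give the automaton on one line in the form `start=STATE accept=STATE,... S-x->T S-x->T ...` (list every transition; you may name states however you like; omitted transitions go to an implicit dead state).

start=s0 accept=s4,s9,s10,s11 s0-p->s1 s0-q->s2 s1-p->s1 s1-q->s1 s2-p->s3 s2-q->s1 s3-p->s4 s3-q->s1 s4-p->s5 s4-q->s6 s5-p->s5 s5-q->s6 s6-p->s7 s6-q->s8 s7-p->s4 s7-q->s9 s8-p->s10 s8-q->s11 s9-p->s7 s9-q->s8 s10-p->s4 s10-q->s9 s11-p->s10 s11-q->s11

Build one automaton per condition and run them in lockstep. One (5 states) tracks whether the input so far still matches the prefix `qpp`; the other (15 states) tracks the last 3 symbols read. Each combined state is a pair, one component from each; accept when both components accept. Minimizing collapses redundant product states.
          p    q  
>  s0     s1   s2 
   s1     s1   s1 
   s2     s3   s1 
   s3     s4   s1 
 * s4     s5   s6 
   s5     s5   s6 
   s6     s7   s8 
   s7     s4   s9 
   s8    s10  s11 
 * s9     s7   s8 
 * s10    s4   s9 
 * s11   s10  s11 
(> = start, * = accepting)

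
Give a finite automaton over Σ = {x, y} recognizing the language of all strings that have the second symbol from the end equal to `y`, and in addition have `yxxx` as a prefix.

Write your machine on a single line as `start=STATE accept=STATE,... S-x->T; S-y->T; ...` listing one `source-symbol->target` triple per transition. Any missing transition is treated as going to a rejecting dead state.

start=q0; accept=q7,q8; q0-x->q1; q0-y->q2; q1-x->q1; q1-y->q1; q2-x->q3; q2-y->q1; q3-x->q4; q3-y->q1; q4-x->q5; q4-y->q1; q5-x->q5; q5-y->q6; q6-x->q7; q6-y->q8; q7-x->q5; q7-y->q6; q8-x->q7; q8-y->q8

Handle the two conditions separately and then intersect. The first has 7 states tracking the last 2 symbols read; the second has 6 states tracking whether the input so far still matches the prefix `yxxx`. A product state is a pair (one from each), accepting exactly when both do. Minimizing collapses redundant product states.
9 states suffice.
        x   y  
>  q0   q1  q2 
   q1   q1  q1 
   q2   q3  q1 
   q3   q4  q1 
   q4   q5  q1 
   q5   q5  q6 
   q6   q7  q8 
 * q7   q5  q6 
 * q8   q7  q8 
(> = start, * = accepting)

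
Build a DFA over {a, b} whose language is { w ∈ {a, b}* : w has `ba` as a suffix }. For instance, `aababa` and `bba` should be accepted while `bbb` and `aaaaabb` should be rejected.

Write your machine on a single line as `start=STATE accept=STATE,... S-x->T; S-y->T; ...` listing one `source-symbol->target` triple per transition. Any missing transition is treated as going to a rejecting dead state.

Let each state record the length of the longest suffix of the input read so far that is also a prefix of `ba`. q1 means the last symbol is `b`; q2 means the last 2 symbols are `ba`. Accept only at q2, where the string currently ends in `ba`.
A 3-state machine:
        a   b  
>  q0   q0  q1 
   q1   q2  q1 
 * q2   q0  q1 
(> = start, * = accepting)

start=q0; accept=q2; q0-a->q0; q0-b->q1; q1-a->q2; q1-b->q1; q2-a->q0; q2-b->q1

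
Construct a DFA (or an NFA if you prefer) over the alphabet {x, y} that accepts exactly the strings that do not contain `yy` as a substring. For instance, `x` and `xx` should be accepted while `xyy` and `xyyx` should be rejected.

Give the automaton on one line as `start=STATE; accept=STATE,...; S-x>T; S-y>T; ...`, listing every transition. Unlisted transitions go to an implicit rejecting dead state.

start=q0; accept=q0,q1; q0-x>q0; q0-y>q1; q1-x>q0; q1-y>q2; q2-x>q2; q2-y>q2

Track partial matches of the forbidden pattern `yy`. State q2 is a dead state reached once `yy` has occurred; every other state accepts. q0 means no part of `yy` is currently matched.
A 3-state machine:
        x   y  
>* q0   q0  q1 
 * q1   q0  q2 
   q2   q2  q2 
(> = start, * = accepting)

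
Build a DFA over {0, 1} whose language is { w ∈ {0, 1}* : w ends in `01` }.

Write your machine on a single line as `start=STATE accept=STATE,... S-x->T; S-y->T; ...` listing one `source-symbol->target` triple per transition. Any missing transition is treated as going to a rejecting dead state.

start=q0; accept=q2; q0-0->q1; q0-1->q0; q1-0->q1; q1-1->q2; q2-0->q1; q2-1->q0

Remember how much of `01` the current input suffix matches. State q0 means no match yet; q1 means the last symbol is `0`; q2 means the last 2 symbols are `01`. Only q2 accepts. On a mismatch, fall back to the longest proper suffix that is still a prefix of `01`.
        0   1  
>  q0   q1  q0 
   q1   q1  q2 
 * q2   q1  q0 
(> = start, * = accepting)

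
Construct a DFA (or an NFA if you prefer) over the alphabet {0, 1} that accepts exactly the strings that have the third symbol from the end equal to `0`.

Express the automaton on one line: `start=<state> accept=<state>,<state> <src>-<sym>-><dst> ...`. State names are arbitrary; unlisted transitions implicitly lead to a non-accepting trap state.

Because acceptance depends on a position counted from the end, the machine has to buffer the most recent 3 symbols. Make each state the string of the last up-to-3 symbols read; on input `x` shift the window left and append `x`. Accept when the buffered window has length 3 and begins with `0`.
With 15 states:
       0  1 
>  A   B  C 
   B   D  E 
   C   F  G 
   D   H  I 
   E   J  K 
   F   L  M 
   G   N  O 
 * H   H  I 
 * I   J  K 
 * J   L  M 
 * K   N  O 
   L   H  I 
   M   J  K 
   N   L  M 
   O   N  O 
(> = start, * = accepting)

start=A accept=H,I,J,K A-0->B A-1->C B-0->D B-1->E C-0->F C-1->G D-0->H D-1->I E-0->J E-1->K F-0->L F-1->M G-0->N G-1->O H-0->H H-1->I I-0->J I-1->K J-0->L J-1->M K-0->N K-1->O L-0->H L-1->I M-0->J M-1->K N-0->L N-1->M O-0->N O-1->O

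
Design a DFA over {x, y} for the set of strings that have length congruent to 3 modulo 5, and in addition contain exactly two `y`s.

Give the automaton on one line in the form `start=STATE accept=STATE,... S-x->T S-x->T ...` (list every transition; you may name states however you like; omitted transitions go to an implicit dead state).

Build one automaton per condition and run them in lockstep. The first has 5 states tracking the input length modulo 5; the second has 4 states tracking the count of `y`s, saturating at 3. A product state is a pair (one from each), accepting exactly when both do. Minimizing collapses redundant product states.
With 16 states:
          x    y  
>  S0     S1   S2 
   S1     S3   S4 
   S2     S4   S5 
   S3     S6   S7 
   S4     S7   S8 
   S5     S8   S9 
   S6    S10  S11 
   S7    S11  S12 
 * S8    S12   S9 
   S9     S9   S9 
   S10    S0  S13 
   S11   S13  S14 
   S12   S14   S9 
   S13    S2  S15 
   S14   S15   S9 
   S15    S5   S9 
(> = start, * = accepting)

start=S0 accept=S8 S0-x->S1 S0-y->S2 S1-x->S3 S1-y->S4 S2-x->S4 S2-y->S5 S3-x->S6 S3-y->S7 S4-x->S7 S4-y->S8 S5-x->S8 S5-y->S9 S6-x->S10 S6-y->S11 S7-x->S11 S7-y->S12 S8-x->S12 S8-y->S9 S9-x->S9 S9-y->S9 S10-x->S0 S10-y->S13 S11-x->S13 S11-y->S14 S12-x->S14 S12-y->S9 S13-x->S2 S13-y->S15 S14-x->S15 S14-y->S9 S15-x->S5 S15-y->S9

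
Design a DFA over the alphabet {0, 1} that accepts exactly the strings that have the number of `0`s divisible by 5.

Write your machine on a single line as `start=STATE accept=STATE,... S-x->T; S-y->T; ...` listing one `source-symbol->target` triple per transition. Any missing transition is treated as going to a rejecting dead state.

start=s0; accept=s0; s0-0->s1; s0-1->s0; s1-0->s2; s1-1->s1; s2-0->s3; s2-1->s2; s3-0->s4; s3-1->s3; s4-0->s0; s4-1->s4

Keep the running count of `0`s modulo 5: each `0` advances along the cycle s0 → s1 → s2 → s3 → s4 → s0 while other symbols loop. Accept at s0.
        0   1  
>* s0   s1  s0 
   s1   s2  s1 
   s2   s3  s2 
   s3   s4  s3 
   s4   s0  s4 
(> = start, * = accepting)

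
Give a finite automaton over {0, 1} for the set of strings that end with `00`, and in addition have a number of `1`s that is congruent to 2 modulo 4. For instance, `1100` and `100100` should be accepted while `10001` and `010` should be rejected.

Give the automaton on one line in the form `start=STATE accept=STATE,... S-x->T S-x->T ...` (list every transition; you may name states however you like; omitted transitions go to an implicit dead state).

start=A accept=F A-0->A A-1->B B-0->B B-1->C C-0->D C-1->E D-0->F D-1->E E-0->E E-1->A F-0->F F-1->E

Handle the two conditions separately and then intersect. One (3 states) tracks how much of the suffix `00` has currently been matched; the other (4 states) tracks the count of `1`s modulo 4. Each combined state is a pair, one component from each; accept when both components accept. Minimizing collapses redundant product states.
A 6-state machine:
       0  1 
>  A   A  B 
   B   B  C 
   C   D  E 
   D   F  E 
   E   E  A 
 * F   F  E 
(> = start, * = accepting)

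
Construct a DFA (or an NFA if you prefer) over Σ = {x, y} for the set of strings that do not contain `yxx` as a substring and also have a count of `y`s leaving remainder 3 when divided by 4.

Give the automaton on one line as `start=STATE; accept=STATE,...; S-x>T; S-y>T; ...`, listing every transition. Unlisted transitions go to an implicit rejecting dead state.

Build one automaton per condition and run them in lockstep. One (4 states) tracks partial matches of the forbidden pattern `yxx`; the other (4 states) tracks the count of `y`s modulo 4. Each combined state is a pair, one component from each; accept when both components accept. Minimizing collapses redundant product states.
        x   y  
>  q0   q0  q1 
   q1   q2  q3 
   q2   q4  q3 
   q3   q5  q6 
   q4   q4  q4 
   q5   q4  q6 
 * q6   q7  q8 
 * q7   q4  q8 
   q8   q9  q1 
   q9   q4  q1 
(> = start, * = accepting)

start=q0; accept=q6,q7; q0-x>q0; q0-y>q1; q1-x>q2; q1-y>q3; q2-x>q4; q2-y>q3; q3-x>q5; q3-y>q6; q4-x>q4; q4-y>q4; q5-x>q4; q5-y>q6; q6-x>q7; q6-y>q8; q7-x>q4; q7-y>q8; q8-x>q9; q8-y>q1; q9-x>q4; q9-y>q1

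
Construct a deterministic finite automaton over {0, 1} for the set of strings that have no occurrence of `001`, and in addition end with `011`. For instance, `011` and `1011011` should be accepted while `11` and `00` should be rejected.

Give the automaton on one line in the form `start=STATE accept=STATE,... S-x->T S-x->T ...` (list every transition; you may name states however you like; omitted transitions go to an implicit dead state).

Build one automaton per condition and run them in lockstep. The first has 4 states tracking partial matches of the forbidden pattern `001`; the second has 4 states tracking how much of the suffix `011` has currently been matched. A product state is a pair (one from each), accepting exactly when both do.
9 states suffice.
        0   1  
>  q0   q1  q0 
   q1   q2  q3 
   q2   q2  q4 
   q3   q1  q5 
   q4   q6  q7 
 * q5   q1  q0 
   q6   q6  q4 
   q7   q6  q8 
   q8   q6  q8 
(> = start, * = accepting)

start=q0 accept=q5 q0-0->q1 q0-1->q0 q1-0->q2 q1-1->q3 q2-0->q2 q2-1->q4 q3-0->q1 q3-1->q5 q4-0->q6 q4-1->q7 q5-0->q1 q5-1->q0 q6-0->q6 q6-1->q4 q7-0->q6 q7-1->q8 q8-0->q6 q8-1->q8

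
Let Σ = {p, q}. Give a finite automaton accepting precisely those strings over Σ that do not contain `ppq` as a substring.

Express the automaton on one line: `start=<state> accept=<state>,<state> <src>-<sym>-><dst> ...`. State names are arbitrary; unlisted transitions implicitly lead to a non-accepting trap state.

start=s0 accept=s0,s1,s2 s0-p->s1 s0-q->s0 s1-p->s2 s1-q->s0 s2-p->s2 s2-q->s3 s3-p->s3 s3-q->s3

Track partial matches of the forbidden pattern `ppq`. State s3 is a dead state reached once `ppq` has occurred; every other state accepts. s0 means no part of `ppq` is currently matched.
4 states suffice.
        p   q  
>* s0   s1  s0 
 * s1   s2  s0 
 * s2   s2  s3 
   s3   s3  s3 
(> = start, * = accepting)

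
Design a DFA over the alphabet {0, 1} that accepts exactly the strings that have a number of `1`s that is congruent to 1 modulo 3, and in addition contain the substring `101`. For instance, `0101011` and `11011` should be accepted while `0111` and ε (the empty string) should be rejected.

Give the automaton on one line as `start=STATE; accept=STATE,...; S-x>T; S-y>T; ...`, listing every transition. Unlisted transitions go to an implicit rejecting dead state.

start=A; accept=L; A-0>A; A-1>B; B-0>C; B-1>D; C-0>E; C-1>F; D-0>G; D-1>H; E-0>E; E-1>D; F-0>F; F-1>I; G-0>J; G-1>I; H-0>K; H-1>B; I-0>I; I-1>L; J-0>J; J-1>H; K-0>A; K-1>L; L-0>L; L-1>F

Build one automaton per condition and run them in lockstep. The first has 3 states tracking the count of `1`s modulo 3; the second has 4 states tracking whether and how much of `101` has been seen. A product state is a pair (one from each), accepting exactly when both do.
With 12 states:
       0  1 
>  A   A  B 
   B   C  D 
   C   E  F 
   D   G  H 
   E   E  D 
   F   F  I 
   G   J  I 
   H   K  B 
   I   I  L 
   J   J  H 
   K   A  L 
 * L   L  F 
(> = start, * = accepting)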